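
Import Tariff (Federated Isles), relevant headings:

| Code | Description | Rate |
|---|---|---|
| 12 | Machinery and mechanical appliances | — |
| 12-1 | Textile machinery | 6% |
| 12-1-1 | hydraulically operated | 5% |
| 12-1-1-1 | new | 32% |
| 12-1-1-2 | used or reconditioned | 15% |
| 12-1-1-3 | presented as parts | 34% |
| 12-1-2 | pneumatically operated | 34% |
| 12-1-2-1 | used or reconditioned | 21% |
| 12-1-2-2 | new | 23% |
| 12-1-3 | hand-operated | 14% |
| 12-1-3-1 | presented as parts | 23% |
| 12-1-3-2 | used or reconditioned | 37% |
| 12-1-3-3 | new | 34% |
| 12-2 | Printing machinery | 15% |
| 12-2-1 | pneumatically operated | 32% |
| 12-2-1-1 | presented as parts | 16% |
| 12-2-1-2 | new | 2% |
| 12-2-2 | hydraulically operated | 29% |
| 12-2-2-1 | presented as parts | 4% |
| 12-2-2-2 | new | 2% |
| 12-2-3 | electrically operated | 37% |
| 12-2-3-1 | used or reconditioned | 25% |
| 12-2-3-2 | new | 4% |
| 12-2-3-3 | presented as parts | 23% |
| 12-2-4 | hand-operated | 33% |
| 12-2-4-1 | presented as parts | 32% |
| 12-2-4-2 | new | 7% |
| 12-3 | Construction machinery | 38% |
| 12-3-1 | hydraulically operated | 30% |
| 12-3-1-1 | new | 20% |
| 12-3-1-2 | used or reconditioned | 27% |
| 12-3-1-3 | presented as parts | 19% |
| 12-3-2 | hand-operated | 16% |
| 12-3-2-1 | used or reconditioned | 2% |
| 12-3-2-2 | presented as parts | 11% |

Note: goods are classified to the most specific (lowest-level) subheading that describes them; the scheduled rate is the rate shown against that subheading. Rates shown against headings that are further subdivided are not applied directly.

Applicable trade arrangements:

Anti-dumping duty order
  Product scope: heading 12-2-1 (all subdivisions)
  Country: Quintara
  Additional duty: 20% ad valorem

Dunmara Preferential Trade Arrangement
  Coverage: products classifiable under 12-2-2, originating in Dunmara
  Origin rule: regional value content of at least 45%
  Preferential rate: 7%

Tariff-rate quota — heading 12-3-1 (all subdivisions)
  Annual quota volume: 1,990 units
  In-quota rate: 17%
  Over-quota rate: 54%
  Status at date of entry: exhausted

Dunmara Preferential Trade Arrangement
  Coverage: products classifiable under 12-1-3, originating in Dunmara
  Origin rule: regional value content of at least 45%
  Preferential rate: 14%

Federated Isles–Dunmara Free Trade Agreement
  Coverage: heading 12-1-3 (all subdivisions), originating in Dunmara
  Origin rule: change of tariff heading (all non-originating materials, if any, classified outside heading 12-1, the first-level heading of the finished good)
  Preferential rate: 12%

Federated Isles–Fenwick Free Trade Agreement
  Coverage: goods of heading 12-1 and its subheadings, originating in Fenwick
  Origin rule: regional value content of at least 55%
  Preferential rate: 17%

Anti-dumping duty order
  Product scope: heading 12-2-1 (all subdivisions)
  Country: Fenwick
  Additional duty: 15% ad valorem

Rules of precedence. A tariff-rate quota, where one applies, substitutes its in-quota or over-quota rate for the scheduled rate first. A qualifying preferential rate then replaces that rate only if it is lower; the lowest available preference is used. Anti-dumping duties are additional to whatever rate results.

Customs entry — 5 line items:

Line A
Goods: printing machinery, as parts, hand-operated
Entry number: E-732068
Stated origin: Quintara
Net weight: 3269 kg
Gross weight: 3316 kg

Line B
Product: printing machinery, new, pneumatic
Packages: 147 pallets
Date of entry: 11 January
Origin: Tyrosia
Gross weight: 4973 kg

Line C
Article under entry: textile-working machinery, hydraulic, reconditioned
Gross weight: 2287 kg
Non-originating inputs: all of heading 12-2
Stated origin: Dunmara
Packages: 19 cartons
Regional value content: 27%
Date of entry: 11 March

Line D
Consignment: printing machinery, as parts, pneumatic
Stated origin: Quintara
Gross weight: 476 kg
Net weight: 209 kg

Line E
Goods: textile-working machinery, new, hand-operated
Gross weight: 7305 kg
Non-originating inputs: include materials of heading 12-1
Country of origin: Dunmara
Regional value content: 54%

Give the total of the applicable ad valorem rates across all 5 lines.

99%

Line A: printing → 12-2; hand-operated → 12-2-4; as parts → 12-2-4-1. Scheduled 32%. No special measure applies. → 32%.
Line B: printing → 12-2; pneumatic → 12-2-1; new → 12-2-1-2. Scheduled 2%. No special measure applies. → 2%.
Line C: textile-working → 12-1; hydraulic → 12-1-1; reconditioned → 12-1-1-2. Scheduled 15%. Dunmara agreement on 12-2-2: 12-1-1-2 not covered; Dunmara agreement on 12-1-3: 12-1-1-2 not covered; Dunmara agreement on 12-1-3: 12-1-1-2 not covered. → 15%.
Line D: printing → 12-2; pneumatic → 12-2-1; as parts → 12-2-1-1. Scheduled 16%. anti-dumping (Quintara, 12-2-1): +20%; total 16% + 20% = 36%. → 36%.
Line E: textile-working → 12-1; hand-operated → 12-1-3; new → 12-1-3-3. Scheduled 34%. Dunmara agreement on 12-2-2: 12-1-3-3 not covered; Dunmara agreement on 12-1-3: RVC ≥ 45% → 14% available; Dunmara agreement on 12-1-3: CTH not met; preferential 14%. → 14%.
Sum: 32% + 2% + 15% + 36% + 14% = 99%.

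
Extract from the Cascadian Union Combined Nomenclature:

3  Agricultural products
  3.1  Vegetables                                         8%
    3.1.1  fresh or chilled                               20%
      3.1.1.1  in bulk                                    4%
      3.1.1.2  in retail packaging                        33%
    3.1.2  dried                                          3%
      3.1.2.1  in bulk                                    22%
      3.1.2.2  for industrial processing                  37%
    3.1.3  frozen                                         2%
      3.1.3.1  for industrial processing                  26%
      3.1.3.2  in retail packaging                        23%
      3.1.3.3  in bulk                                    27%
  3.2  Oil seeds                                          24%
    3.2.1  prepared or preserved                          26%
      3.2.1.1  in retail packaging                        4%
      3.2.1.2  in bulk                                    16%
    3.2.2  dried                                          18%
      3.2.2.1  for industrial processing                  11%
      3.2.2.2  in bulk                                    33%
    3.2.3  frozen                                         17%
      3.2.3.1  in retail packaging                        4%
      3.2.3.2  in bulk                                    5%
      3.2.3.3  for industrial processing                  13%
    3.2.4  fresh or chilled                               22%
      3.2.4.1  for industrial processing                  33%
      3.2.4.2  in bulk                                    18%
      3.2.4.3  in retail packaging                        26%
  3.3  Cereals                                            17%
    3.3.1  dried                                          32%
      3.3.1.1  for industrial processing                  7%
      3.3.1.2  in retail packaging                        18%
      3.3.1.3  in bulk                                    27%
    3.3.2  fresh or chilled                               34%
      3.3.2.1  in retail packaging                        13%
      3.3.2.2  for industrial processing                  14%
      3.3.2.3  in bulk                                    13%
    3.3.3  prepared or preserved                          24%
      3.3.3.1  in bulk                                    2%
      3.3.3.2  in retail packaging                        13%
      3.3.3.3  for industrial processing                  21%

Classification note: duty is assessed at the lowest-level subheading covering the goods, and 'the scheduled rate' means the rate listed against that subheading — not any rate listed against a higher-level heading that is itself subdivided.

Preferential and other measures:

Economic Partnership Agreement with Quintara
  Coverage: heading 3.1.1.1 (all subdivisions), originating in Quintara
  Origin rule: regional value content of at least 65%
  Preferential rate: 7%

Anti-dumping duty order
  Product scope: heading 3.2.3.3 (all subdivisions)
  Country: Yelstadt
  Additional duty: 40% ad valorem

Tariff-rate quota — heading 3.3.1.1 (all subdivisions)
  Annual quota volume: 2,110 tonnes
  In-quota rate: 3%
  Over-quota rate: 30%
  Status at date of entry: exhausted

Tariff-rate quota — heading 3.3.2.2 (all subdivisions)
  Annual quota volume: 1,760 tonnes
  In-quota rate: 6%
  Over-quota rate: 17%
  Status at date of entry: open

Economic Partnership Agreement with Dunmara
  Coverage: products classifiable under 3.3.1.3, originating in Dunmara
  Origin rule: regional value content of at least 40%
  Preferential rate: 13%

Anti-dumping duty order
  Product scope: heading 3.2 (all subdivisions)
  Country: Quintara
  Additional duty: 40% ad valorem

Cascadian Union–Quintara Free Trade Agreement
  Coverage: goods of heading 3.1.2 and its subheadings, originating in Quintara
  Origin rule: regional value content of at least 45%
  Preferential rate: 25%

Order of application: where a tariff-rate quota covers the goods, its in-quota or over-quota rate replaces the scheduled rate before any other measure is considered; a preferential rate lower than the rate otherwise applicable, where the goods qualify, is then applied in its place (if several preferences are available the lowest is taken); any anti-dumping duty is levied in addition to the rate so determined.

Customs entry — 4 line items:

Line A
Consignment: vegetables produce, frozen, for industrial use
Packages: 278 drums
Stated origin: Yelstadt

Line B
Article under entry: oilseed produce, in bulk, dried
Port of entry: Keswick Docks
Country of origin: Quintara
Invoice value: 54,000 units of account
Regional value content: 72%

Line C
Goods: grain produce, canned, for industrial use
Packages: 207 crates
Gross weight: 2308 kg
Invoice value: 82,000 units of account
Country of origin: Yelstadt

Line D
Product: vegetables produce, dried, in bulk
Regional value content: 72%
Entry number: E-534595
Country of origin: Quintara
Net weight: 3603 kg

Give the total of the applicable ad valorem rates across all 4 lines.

142%

Line A: vegetables → 3.1; frozen → 3.1.3; for industrial use → 3.1.3.1. Scheduled 26%. No special measure applies. → 26%.
Line B: oilseed → 3.2; dried → 3.2.2; in bulk → 3.2.2.2. Scheduled 33%. Quintara agreement on 3.1.1.1: 3.2.2.2 not covered; Quintara agreement on 3.1.2: 3.2.2.2 not covered; anti-dumping (Quintara, 3.2): +40%; total 33% + 40% = 73%. → 73%.
Line C: grain → 3.3; canned → 3.3.3; for industrial use → 3.3.3.3. Scheduled 21%. No special measure applies. → 21%.
Line D: vegetables → 3.1; dried → 3.1.2; in bulk → 3.1.2.1. Scheduled 22%. Quintara agreement on 3.1.1.1: 3.1.2.1 not covered; Quintara agreement on 3.1.2: RVC ≥ 45% → 25% available; preference 25% not lower than 22% → no reduction. → 22%.
Sum: 26% + 73% + 21% + 22% = 142%.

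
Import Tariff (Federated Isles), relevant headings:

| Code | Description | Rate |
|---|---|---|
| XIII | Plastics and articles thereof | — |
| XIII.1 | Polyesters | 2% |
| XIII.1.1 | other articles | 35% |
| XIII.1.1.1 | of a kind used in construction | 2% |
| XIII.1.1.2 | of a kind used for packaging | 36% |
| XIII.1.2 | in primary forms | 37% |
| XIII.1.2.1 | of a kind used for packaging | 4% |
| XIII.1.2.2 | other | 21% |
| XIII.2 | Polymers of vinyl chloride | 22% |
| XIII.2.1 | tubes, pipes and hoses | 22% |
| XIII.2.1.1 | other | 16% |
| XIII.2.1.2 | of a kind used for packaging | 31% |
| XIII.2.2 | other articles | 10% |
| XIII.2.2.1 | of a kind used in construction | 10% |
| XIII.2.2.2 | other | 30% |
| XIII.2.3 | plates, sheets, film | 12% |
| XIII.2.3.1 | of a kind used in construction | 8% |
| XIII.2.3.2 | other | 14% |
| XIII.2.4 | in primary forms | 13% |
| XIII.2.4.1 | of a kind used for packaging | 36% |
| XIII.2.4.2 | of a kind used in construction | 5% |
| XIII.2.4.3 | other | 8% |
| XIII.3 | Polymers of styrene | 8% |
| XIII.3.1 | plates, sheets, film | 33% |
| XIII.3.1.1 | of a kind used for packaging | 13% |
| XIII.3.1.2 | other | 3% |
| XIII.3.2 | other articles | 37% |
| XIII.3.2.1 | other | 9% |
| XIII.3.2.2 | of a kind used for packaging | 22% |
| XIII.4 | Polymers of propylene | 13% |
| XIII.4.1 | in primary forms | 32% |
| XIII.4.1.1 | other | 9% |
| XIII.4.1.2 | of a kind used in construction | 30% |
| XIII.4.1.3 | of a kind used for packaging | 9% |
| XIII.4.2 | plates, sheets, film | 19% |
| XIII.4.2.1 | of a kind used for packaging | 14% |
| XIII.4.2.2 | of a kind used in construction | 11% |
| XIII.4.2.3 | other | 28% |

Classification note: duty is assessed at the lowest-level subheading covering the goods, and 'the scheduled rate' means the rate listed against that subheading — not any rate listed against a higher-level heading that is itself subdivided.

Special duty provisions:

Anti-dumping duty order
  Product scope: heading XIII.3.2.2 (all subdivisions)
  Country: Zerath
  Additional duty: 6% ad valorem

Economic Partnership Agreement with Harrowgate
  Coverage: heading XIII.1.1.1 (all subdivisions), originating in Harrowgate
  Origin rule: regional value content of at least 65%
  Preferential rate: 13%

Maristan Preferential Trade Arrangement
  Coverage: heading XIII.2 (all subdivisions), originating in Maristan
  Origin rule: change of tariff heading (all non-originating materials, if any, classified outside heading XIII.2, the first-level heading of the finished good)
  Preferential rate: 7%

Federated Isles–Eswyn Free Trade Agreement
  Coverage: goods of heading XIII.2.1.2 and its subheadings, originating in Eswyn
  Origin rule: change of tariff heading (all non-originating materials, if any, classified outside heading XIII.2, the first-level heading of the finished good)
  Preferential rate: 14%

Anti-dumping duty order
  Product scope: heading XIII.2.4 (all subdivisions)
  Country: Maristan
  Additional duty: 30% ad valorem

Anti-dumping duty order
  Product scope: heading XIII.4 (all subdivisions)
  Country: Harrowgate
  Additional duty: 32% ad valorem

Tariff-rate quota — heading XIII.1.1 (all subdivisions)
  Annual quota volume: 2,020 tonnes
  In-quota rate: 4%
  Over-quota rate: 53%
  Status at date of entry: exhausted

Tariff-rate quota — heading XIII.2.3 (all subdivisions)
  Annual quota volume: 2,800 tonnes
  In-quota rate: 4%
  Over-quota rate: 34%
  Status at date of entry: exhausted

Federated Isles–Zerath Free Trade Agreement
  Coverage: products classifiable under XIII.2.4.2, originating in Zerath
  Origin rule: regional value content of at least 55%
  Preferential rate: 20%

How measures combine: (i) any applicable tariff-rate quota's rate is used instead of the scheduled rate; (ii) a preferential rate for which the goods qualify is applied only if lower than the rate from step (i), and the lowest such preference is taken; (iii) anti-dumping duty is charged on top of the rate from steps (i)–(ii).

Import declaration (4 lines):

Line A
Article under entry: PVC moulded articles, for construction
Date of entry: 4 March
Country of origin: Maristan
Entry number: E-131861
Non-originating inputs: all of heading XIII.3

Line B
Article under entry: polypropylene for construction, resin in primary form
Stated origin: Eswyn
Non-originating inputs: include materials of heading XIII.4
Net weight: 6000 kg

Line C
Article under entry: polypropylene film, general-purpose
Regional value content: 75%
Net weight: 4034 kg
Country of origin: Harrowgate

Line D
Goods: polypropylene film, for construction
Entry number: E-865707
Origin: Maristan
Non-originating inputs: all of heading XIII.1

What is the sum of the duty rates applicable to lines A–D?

Line A: PVC → XIII.2; moulded articles → XIII.2.2; for construction → XIII.2.2.1. Scheduled 10%. Maristan agreement on XIII.2: CTH met → 7% available; preferential 7%. → 7%.
Line B: polypropylene → XIII.4; resin in primary form → XIII.4.1; for construction → XIII.4.1.2. Scheduled 30%. Eswyn agreement on XIII.2.1.2: XIII.4.1.2 not covered. → 30%.
Line C: polypropylene → XIII.4; film → XIII.4.2; general-purpose → XIII.4.2.3. Scheduled 28%. Harrowgate agreement on XIII.1.1.1: XIII.4.2.3 not covered; anti-dumping (Harrowgate, XIII.4): +32%; total 28% + 32% = 60%. → 60%.
Line D: polypropylene → XIII.4; film → XIII.4.2; for construction → XIII.4.2.2. Scheduled 11%. Maristan agreement on XIII.2: XIII.4.2.2 not covered. → 11%.
Sum: 7% + 30% + 60% + 11% = 108%.

108%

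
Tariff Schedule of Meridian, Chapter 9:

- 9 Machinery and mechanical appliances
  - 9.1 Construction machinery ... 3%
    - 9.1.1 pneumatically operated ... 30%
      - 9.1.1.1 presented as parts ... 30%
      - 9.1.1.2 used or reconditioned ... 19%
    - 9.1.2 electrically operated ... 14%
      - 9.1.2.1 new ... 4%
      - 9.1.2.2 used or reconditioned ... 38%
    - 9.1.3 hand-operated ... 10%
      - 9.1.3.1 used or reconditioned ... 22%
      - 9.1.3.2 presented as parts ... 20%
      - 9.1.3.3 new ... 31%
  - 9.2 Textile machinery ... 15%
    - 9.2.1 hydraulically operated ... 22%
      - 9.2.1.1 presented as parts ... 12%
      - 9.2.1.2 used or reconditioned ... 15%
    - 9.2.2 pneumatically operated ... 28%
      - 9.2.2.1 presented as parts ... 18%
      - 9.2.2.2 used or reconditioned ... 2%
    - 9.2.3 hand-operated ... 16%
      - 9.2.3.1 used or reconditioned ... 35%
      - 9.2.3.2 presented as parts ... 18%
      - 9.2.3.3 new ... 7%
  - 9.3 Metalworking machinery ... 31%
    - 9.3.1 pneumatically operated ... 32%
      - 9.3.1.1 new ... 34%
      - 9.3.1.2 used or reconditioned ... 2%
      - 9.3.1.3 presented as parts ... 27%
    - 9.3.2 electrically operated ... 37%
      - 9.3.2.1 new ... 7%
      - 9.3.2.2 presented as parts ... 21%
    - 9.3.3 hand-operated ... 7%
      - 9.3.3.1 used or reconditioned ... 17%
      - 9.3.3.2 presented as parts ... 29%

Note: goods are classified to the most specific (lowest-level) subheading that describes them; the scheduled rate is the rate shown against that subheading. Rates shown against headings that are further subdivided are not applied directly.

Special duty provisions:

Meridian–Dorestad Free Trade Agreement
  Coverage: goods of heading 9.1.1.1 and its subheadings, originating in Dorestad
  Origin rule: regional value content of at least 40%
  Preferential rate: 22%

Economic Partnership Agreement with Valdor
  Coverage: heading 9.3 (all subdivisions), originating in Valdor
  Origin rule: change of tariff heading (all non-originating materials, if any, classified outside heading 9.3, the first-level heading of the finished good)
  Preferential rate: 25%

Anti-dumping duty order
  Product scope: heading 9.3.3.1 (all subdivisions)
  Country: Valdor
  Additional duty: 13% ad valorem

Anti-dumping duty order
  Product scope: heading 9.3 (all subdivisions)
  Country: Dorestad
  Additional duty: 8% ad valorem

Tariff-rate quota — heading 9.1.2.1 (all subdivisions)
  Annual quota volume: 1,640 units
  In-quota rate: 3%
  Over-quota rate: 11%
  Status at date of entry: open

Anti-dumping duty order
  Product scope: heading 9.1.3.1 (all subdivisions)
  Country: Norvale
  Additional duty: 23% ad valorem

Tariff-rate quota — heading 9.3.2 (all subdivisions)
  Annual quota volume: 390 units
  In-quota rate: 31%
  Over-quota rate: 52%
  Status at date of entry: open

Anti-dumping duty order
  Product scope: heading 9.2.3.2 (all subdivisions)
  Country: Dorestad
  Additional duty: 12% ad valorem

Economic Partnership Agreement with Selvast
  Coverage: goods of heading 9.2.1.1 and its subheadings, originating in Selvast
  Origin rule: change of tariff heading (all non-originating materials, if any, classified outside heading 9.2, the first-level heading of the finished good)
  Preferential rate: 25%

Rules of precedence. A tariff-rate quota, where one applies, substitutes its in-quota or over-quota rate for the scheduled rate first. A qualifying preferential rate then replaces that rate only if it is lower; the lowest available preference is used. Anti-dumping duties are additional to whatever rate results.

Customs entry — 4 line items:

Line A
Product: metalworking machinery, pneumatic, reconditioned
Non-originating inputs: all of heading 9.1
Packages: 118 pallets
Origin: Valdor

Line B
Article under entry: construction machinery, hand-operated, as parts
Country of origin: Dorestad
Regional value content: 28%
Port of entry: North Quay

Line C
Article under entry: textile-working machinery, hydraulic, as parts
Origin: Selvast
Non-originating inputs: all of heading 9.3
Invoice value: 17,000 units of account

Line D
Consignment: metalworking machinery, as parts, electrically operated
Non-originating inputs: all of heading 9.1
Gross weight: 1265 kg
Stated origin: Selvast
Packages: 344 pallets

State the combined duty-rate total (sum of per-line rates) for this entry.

65%

Line A: metalworking → 9.3; pneumatic → 9.3.1; reconditioned → 9.3.1.2. Scheduled 2%. Valdor agreement on 9.3: CTH met → 25% available; preference 25% not lower than 2% → no reduction. → 2%.
Line B: construction → 9.1; hand-operated → 9.1.3; as parts → 9.1.3.2. Scheduled 20%. Dorestad agreement on 9.1.1.1: 9.1.3.2 not covered. → 20%.
Line C: textile-working → 9.2; hydraulic → 9.2.1; as parts → 9.2.1.1. Scheduled 12%. Selvast agreement on 9.2.1.1: CTH met → 25% available; preference 25% not lower than 12% → no reduction. → 12%.
Line D: metalworking → 9.3; electrically operated → 9.3.2; as parts → 9.3.2.2. Scheduled 21%. quota on 9.3.2 open → in-quota 31%; Selvast agreement on 9.2.1.1: 9.3.2.2 not covered. → 31%.
Sum: 2% + 20% + 12% + 31% = 65%.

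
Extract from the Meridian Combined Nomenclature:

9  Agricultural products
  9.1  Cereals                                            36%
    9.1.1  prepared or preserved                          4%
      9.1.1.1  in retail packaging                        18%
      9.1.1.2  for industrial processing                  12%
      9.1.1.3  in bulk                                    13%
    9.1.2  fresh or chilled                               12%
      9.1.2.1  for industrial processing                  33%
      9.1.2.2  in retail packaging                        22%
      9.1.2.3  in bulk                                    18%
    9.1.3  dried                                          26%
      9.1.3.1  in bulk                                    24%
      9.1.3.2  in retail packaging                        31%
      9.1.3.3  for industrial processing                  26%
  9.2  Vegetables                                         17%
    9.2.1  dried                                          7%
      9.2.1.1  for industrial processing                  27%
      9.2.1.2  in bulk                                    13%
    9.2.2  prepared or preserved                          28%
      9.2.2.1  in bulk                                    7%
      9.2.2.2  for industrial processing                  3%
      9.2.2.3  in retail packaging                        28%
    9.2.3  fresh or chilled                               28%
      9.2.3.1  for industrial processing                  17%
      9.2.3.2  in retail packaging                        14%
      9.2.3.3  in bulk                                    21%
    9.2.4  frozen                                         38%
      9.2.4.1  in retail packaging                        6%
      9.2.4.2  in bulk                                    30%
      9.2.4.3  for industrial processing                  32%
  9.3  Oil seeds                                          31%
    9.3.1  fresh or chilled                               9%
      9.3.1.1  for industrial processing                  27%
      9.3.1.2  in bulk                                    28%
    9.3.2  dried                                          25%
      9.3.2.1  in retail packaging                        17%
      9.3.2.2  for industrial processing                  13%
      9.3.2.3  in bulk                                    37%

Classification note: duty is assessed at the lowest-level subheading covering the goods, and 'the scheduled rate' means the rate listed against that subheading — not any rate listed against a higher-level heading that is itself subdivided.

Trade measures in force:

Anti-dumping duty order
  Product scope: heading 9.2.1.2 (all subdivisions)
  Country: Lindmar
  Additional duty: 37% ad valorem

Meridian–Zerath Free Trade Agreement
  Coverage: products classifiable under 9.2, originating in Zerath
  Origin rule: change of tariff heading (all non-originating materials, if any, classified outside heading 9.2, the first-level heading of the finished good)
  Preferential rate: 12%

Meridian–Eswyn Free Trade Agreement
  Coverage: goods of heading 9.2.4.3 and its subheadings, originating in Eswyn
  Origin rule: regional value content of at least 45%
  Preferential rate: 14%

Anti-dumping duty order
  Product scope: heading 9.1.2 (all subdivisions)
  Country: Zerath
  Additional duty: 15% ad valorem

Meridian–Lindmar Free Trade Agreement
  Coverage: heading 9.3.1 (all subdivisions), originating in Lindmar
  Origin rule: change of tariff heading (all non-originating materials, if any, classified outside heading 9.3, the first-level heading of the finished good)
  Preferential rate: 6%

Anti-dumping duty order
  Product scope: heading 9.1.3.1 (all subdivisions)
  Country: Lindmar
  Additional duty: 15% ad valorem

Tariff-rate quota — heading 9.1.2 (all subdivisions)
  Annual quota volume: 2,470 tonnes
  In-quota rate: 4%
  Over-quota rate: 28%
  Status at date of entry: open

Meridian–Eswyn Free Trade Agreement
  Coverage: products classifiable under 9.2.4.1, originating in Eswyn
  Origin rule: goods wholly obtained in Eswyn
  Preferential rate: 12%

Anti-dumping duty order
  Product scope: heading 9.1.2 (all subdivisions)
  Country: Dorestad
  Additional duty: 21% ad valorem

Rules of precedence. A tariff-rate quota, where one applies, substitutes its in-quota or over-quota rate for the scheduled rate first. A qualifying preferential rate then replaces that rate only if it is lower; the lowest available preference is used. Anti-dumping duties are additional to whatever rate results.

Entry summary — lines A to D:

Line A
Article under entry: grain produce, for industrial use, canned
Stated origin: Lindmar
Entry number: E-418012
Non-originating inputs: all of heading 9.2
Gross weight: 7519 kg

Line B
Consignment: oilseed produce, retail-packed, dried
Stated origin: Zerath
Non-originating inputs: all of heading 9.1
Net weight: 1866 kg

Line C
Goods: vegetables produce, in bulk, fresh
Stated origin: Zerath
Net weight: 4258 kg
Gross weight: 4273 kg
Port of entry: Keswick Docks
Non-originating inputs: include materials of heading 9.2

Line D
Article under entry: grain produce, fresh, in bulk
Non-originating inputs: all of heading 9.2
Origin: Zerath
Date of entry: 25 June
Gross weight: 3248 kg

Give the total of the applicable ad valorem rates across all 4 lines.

Line A: grain → 9.1; canned → 9.1.1; for industrial use → 9.1.1.2. Scheduled 12%. Lindmar agreement on 9.3.1: 9.1.1.2 not covered. → 12%.
Line B: oilseed → 9.3; dried → 9.3.2; retail-packed → 9.3.2.1. Scheduled 17%. Zerath agreement on 9.2: 9.3.2.1 not covered. → 17%.
Line C: vegetables → 9.2; fresh → 9.2.3; in bulk → 9.2.3.3. Scheduled 21%. Zerath agreement on 9.2: CTH not met. → 21%.
Line D: grain → 9.1; fresh → 9.1.2; in bulk → 9.1.2.3. Scheduled 18%. quota on 9.1.2 open → in-quota 4%; Zerath agreement on 9.2: 9.1.2.3 not covered; anti-dumping (Zerath, 9.1.2): +15%; total 4% + 15% = 19%. → 19%.
Sum: 12% + 17% + 21% + 19% = 69%.

69%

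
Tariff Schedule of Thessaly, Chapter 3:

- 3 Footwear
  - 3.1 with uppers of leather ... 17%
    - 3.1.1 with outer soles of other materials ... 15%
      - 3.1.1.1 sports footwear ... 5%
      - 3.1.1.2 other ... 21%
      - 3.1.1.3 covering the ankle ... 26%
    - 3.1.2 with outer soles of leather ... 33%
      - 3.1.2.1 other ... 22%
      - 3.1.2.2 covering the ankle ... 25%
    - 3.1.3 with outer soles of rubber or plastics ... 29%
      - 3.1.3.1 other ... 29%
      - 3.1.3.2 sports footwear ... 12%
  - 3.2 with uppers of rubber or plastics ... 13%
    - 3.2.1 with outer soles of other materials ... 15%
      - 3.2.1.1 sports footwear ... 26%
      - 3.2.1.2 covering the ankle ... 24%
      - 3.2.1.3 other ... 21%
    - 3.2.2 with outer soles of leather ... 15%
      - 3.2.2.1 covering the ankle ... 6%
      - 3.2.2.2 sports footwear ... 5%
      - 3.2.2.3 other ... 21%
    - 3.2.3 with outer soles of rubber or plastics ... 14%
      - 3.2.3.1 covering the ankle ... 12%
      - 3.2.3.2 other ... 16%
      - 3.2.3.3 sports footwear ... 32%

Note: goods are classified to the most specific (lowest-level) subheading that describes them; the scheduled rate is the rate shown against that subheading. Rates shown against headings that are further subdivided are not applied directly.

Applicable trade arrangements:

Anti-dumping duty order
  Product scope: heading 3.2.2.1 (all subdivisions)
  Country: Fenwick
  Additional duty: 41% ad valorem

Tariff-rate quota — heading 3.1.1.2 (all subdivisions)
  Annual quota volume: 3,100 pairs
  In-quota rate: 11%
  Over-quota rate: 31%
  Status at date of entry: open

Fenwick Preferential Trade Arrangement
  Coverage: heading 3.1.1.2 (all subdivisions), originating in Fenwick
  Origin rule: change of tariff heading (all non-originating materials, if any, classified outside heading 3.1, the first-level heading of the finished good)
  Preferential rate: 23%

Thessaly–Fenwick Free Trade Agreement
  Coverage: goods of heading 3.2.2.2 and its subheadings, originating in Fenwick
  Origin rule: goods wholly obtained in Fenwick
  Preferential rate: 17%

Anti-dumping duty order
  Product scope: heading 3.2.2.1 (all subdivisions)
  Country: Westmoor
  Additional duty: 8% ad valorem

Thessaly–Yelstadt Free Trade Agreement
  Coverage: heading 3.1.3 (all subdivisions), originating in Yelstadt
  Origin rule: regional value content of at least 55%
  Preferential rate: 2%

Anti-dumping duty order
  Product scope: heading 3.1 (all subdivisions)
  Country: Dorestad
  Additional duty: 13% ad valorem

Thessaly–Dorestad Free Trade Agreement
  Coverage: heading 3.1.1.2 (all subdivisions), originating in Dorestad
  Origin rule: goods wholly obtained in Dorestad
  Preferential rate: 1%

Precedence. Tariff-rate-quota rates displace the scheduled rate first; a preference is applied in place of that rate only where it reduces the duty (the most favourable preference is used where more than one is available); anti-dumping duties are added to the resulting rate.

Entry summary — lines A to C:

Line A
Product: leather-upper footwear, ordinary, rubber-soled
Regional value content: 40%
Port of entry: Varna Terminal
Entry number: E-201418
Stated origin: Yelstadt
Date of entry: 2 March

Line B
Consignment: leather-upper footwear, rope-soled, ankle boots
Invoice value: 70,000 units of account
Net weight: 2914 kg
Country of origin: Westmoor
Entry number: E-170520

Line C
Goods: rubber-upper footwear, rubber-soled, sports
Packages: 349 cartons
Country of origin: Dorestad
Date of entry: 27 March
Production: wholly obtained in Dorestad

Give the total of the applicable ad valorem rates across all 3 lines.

Line A: leather-upper → 3.1; rubber-soled → 3.1.3; ordinary → 3.1.3.1. Scheduled 29%. Yelstadt agreement on 3.1.3: RVC < 55%. → 29%.
Line B: leather-upper → 3.1; rope-soled → 3.1.1; ankle boots → 3.1.1.3. Scheduled 26%. No special measure applies. → 26%.
Line C: rubber-upper → 3.2; rubber-soled → 3.2.3; sports → 3.2.3.3. Scheduled 32%. Dorestad agreement on 3.1.1.2: 3.2.3.3 not covered. → 32%.
Sum: 29% + 26% + 32% = 87%.

87%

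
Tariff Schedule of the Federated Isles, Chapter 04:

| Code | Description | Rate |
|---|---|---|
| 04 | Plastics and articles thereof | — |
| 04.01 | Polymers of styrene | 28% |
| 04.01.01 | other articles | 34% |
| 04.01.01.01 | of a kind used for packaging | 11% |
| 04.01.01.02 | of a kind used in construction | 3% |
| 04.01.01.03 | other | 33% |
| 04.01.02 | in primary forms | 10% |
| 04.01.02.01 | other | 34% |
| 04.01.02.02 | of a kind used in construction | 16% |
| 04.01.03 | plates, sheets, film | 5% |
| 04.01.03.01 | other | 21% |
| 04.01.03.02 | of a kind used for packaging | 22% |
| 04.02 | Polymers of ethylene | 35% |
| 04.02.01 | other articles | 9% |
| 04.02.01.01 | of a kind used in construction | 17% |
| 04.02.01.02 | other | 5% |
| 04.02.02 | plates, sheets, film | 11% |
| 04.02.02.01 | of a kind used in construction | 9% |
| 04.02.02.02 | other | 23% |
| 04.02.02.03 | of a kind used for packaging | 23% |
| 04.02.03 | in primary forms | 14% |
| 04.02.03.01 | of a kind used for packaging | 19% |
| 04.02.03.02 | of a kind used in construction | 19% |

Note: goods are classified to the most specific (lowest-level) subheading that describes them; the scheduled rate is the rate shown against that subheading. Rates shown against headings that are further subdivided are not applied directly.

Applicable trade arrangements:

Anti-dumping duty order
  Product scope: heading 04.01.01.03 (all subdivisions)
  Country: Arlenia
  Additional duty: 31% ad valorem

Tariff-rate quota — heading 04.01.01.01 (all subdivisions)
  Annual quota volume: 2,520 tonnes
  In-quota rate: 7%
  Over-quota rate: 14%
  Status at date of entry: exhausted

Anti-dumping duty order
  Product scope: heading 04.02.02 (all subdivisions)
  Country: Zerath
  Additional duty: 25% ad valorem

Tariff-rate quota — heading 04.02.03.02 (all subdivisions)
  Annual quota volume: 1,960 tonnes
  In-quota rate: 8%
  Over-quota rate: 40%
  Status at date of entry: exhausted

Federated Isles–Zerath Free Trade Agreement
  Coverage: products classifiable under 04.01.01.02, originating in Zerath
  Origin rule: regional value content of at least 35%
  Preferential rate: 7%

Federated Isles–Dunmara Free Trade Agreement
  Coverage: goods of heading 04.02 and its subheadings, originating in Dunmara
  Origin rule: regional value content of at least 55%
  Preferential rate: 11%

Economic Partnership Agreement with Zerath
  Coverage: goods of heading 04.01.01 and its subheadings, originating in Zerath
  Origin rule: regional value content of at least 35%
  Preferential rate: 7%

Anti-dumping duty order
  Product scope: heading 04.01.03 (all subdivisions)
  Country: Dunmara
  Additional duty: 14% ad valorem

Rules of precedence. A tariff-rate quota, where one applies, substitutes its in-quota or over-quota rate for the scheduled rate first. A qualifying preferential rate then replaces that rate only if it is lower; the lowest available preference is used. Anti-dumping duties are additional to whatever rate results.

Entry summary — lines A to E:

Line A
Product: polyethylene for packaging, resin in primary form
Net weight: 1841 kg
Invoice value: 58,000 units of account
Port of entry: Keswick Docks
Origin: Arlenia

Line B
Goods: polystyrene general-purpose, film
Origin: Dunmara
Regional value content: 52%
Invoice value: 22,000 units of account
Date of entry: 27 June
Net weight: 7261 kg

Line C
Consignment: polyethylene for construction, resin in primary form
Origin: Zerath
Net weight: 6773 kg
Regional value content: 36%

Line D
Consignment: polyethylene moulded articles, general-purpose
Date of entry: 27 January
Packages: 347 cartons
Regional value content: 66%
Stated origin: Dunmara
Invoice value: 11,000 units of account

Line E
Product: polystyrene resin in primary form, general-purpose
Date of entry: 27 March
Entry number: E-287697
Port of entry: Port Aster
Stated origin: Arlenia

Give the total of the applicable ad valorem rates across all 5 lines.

133%

Line A: polyethylene → 04.02; resin in primary form → 04.02.03; for packaging → 04.02.03.01. Scheduled 19%. No special measure applies. → 19%.
Line B: polystyrene → 04.01; film → 04.01.03; general-purpose → 04.01.03.01. Scheduled 21%. Dunmara agreement on 04.02: 04.01.03.01 not covered; anti-dumping (Dunmara, 04.01.03): +14%; total 21% + 14% = 35%. → 35%.
Line C: polyethylene → 04.02; resin in primary form → 04.02.03; for construction → 04.02.03.02. Scheduled 19%. quota on 04.02.03.02 exhausted → over-quota 40%; Zerath agreement on 04.01.01.02: 04.02.03.02 not covered; Zerath agreement on 04.01.01: 04.02.03.02 not covered. → 40%.
Line D: polyethylene → 04.02; moulded articles → 04.02.01; general-purpose → 04.02.01.02. Scheduled 5%. Dunmara agreement on 04.02: RVC ≥ 55% → 11% available; preference 11% not lower than 5% → no reduction. → 5%.
Line E: polystyrene → 04.01; resin in primary form → 04.01.02; general-purpose → 04.01.02.01. Scheduled 34%. No special measure applies. → 34%.
Sum: 19% + 35% + 40% + 5% + 34% = 133%.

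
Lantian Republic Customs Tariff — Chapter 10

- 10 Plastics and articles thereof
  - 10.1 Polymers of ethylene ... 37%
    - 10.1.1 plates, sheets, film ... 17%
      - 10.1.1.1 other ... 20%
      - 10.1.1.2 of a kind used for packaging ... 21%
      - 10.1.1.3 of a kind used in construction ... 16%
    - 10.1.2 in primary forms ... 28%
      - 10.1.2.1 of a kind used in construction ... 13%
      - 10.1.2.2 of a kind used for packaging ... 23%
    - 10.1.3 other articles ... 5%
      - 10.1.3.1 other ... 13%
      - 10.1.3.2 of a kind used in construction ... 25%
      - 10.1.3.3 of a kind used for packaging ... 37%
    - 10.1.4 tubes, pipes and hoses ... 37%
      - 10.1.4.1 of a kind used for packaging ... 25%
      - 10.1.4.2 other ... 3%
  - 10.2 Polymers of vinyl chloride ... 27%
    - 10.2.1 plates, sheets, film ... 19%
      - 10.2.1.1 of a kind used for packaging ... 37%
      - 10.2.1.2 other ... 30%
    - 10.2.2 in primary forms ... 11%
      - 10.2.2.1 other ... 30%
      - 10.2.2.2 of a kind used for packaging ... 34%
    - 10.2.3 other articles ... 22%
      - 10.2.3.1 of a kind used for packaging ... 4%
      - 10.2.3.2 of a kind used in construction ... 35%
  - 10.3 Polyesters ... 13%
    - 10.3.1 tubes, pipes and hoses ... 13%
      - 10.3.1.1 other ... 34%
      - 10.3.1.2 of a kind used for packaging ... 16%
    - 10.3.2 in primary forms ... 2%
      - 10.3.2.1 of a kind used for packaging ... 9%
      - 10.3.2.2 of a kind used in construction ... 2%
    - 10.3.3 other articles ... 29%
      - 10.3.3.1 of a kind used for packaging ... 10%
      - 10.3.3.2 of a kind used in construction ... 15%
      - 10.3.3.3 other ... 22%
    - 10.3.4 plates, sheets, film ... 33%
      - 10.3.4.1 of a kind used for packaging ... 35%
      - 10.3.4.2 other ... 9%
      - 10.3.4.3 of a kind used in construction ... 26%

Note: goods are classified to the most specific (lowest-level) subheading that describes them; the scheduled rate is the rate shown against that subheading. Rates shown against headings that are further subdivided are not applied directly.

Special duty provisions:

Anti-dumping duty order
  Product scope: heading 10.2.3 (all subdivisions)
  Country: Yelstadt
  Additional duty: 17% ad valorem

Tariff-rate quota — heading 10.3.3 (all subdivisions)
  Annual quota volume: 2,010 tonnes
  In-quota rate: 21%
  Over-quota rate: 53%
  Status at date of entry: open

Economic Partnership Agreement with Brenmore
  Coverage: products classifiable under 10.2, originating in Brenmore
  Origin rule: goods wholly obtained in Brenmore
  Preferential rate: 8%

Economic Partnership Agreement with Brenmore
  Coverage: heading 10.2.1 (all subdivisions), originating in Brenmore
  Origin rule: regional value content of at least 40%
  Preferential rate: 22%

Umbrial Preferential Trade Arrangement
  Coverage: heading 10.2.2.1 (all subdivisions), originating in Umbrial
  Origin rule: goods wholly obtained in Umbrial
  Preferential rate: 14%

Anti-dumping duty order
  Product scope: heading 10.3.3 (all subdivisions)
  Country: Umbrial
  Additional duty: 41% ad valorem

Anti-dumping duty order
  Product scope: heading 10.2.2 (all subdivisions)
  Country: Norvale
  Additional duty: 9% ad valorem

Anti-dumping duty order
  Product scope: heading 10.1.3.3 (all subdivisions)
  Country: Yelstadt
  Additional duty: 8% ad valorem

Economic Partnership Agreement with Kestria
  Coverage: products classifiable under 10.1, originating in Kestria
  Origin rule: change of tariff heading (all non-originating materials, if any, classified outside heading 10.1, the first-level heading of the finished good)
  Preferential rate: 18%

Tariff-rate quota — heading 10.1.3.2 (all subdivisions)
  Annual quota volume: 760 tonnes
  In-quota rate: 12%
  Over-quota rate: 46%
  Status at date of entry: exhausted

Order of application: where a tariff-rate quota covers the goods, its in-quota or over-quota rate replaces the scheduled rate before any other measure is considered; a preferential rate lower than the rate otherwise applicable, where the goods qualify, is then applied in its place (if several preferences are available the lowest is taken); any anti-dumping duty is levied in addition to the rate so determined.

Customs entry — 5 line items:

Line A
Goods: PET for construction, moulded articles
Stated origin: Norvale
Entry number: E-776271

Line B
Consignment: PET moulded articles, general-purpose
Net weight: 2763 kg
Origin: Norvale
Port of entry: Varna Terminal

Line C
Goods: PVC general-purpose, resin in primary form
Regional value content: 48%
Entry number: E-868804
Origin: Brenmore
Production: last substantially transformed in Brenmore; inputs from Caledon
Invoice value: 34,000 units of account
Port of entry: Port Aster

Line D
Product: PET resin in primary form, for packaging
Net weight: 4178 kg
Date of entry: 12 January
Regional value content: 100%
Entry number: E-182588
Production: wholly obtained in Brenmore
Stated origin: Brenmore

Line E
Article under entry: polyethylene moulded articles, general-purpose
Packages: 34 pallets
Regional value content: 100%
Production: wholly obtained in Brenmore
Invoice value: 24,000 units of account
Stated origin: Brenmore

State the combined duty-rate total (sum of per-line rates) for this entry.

Line A: PET → 10.3; moulded articles → 10.3.3; for construction → 10.3.3.2. Scheduled 15%. quota on 10.3.3 open → in-quota 21%. → 21%.
Line B: PET → 10.3; moulded articles → 10.3.3; general-purpose → 10.3.3.3. Scheduled 22%. quota on 10.3.3 open → in-quota 21%. → 21%.
Line C: PVC → 10.2; resin in primary form → 10.2.2; general-purpose → 10.2.2.1. Scheduled 30%. Brenmore agreement on 10.2: not wholly obtained; Brenmore agreement on 10.2.1: 10.2.2.1 not covered. → 30%.
Line D: PET → 10.3; resin in primary form → 10.3.2; for packaging → 10.3.2.1. Scheduled 9%. Brenmore agreement on 10.2: 10.3.2.1 not covered; Brenmore agreement on 10.2.1: 10.3.2.1 not covered. → 9%.
Line E: polyethylene → 10.1; moulded articles → 10.1.3; general-purpose → 10.1.3.1. Scheduled 13%. Brenmore agreement on 10.2: 10.1.3.1 not covered; Brenmore agreement on 10.2.1: 10.1.3.1 not covered. → 13%.
Sum: 21% + 21% + 30% + 9% + 13% = 94%.

94%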